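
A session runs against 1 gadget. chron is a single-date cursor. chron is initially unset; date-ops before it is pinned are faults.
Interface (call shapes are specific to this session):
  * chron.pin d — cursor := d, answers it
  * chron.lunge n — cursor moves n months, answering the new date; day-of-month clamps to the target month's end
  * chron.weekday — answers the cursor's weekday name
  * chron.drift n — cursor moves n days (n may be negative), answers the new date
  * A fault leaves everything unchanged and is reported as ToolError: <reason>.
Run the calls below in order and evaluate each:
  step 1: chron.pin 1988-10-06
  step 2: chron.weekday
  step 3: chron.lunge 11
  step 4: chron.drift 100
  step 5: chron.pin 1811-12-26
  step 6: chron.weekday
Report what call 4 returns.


I run chron.pin passing d→1988-10-06: 1988-10-06.
I call chron.weekday, and see Thursday.
Using chron.lunge passing n→11, — result: 1989-09-06.
Now I run chron.drift passing n→100, and get 1989-12-15.
I try chron.pin passing d→1811-12-26, yielding 1811-12-26.
Now I run chron.weekday, → Thursday.

Answer: 1989-12-15


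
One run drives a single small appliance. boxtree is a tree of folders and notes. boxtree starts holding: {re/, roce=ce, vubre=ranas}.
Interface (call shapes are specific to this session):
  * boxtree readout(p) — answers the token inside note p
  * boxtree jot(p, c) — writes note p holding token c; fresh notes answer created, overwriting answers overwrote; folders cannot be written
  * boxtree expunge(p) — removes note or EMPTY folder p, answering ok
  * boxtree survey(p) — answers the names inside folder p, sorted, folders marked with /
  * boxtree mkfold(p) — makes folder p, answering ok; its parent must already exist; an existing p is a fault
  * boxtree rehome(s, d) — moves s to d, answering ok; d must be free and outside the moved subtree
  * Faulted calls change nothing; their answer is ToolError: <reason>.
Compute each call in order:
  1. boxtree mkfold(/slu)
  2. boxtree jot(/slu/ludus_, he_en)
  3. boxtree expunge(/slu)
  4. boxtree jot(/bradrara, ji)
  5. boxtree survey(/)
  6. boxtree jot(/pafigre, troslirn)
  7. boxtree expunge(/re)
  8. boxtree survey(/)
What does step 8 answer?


Answer: [bradrara, pafigre, roce, slu/, vubre]

Derivation:
-> boxtree mkfold(p=/slu)
<- ok
-> boxtree jot(p=/slu/ludus_, c=he_en)
<- created
-> boxtree expunge(p=/slu)
<- ToolError: not empty
-> boxtree jot(p=/bradrara, c=ji)
<- created
-> boxtree survey(p=/)
<- [bradrara, re/, roce, slu/, vubre]
-> boxtree jot(p=/pafigre, c=troslirn)
<- created
-> boxtree expunge(p=/re)
<- ok
-> boxtree survey(p=/)
<- [bradrara, pafigre, roce, slu/, vubre]


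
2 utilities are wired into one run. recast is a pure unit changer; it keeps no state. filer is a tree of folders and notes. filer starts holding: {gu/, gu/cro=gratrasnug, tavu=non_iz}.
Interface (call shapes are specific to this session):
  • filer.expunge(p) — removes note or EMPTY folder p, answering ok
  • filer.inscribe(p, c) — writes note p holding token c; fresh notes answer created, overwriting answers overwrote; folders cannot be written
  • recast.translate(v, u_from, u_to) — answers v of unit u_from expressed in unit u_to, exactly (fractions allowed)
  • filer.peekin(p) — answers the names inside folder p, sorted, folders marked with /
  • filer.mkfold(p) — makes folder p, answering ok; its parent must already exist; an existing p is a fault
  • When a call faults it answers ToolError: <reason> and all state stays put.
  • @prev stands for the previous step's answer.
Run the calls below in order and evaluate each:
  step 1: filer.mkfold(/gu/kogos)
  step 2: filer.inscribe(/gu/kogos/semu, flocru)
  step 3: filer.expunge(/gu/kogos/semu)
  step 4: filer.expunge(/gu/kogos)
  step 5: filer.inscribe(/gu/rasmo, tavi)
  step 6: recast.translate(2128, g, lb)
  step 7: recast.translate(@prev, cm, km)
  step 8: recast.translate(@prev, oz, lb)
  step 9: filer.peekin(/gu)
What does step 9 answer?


Answer: [cro, rasmo]

Derivation:
I try mkfold with p='/gu/kogos', and get ok.
Next I call inscribe with p='/gu/kogos/semu', c='flocru', — result: created.
I run expunge with p='/gu/kogos/semu', giving ok.
Using expunge with p='/gu/kogos', which returns ok.
I try inscribe with p='/gu/rasmo', c='tavi', and see created.
Using translate with v='2128', u_from='g', u_to='lb': 30400000/6479891.
I run translate with v='@prev', u_from='cm', u_to='km', and get 304/6479891.
Invoking translate with v='@prev', u_from='oz', u_to='lb', → 19/6479891.
I run peekin with p='/gu', and observe [cro, rasmo].


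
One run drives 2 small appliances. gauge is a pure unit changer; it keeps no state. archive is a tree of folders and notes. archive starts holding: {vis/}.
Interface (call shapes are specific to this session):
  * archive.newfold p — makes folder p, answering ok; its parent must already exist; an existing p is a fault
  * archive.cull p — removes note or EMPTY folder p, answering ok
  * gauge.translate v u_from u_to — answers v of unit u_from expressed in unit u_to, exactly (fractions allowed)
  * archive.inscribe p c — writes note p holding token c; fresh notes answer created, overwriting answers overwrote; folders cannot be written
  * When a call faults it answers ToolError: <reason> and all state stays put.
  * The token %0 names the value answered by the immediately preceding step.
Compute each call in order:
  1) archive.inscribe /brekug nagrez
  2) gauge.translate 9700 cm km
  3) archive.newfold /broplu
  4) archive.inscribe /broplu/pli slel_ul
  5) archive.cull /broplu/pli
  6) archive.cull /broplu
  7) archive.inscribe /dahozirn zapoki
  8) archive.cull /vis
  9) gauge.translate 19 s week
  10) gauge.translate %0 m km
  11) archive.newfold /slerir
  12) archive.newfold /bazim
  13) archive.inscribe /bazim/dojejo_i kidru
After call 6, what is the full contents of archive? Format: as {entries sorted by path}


Answer: {brekug=nagrez, vis/}

Derivation:
% archive.inscribe(p=/brekug, c=nagrez) : created
% gauge.translate(v=9700, u_from=cm, u_to=km) : 97/1000
% archive.newfold(p=/broplu) : ok
% archive.inscribe(p=/broplu/pli, c=slel_ul) : created
% archive.cull(p=/broplu/pli) : ok
% archive.cull(p=/broplu) : ok
% archive.inscribe(p=/dahozirn, c=zapoki) : created
% archive.cull(p=/vis) : ok
% gauge.translate(v=19, u_from=s, u_to=week) : 19/604800
% gauge.translate(v=%0, u_from=m, u_to=km) : 19/604800000
% archive.newfold(p=/slerir) : ok
% archive.newfold(p=/bazim) : ok
% archive.inscribe(p=/bazim/dojejo_i, c=kidru) : created


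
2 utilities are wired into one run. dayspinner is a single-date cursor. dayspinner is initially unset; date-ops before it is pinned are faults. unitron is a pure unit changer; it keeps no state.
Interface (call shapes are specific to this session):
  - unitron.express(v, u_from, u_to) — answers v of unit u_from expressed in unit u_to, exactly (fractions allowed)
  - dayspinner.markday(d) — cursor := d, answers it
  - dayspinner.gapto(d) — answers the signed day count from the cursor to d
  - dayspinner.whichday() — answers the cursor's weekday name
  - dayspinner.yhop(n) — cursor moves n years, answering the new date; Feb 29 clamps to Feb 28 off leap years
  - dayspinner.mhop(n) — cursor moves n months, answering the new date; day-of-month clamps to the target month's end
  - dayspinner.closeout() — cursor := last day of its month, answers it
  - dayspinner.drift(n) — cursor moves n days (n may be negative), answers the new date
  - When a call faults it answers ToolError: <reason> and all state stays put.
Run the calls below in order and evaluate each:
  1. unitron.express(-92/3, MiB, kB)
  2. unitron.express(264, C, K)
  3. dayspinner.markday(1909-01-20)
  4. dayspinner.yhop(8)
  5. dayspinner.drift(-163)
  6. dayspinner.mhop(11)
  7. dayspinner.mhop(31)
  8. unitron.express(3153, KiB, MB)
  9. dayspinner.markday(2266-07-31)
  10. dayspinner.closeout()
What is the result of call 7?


I use express passing -92/3, MiB, kB, and get -12058624/375.
I invoke express passing 264, C, K, giving 10743/20.
I try markday passing 1909-01-20, yielding 1909-01-20.
I try yhop passing 8: 1917-01-20.
I try drift passing -163, — result: 1916-08-10.
I call mhop passing 11, yielding 1917-07-10.
I use mhop passing 31, which returns 1920-02-10.
Calling express passing 3153, KiB, MB, — result: 50448/15625.
Next I call markday passing 2266-07-31, — result: 2266-07-31.
I try closeout, and observe 2266-07-31.

Answer: 1920-02-10


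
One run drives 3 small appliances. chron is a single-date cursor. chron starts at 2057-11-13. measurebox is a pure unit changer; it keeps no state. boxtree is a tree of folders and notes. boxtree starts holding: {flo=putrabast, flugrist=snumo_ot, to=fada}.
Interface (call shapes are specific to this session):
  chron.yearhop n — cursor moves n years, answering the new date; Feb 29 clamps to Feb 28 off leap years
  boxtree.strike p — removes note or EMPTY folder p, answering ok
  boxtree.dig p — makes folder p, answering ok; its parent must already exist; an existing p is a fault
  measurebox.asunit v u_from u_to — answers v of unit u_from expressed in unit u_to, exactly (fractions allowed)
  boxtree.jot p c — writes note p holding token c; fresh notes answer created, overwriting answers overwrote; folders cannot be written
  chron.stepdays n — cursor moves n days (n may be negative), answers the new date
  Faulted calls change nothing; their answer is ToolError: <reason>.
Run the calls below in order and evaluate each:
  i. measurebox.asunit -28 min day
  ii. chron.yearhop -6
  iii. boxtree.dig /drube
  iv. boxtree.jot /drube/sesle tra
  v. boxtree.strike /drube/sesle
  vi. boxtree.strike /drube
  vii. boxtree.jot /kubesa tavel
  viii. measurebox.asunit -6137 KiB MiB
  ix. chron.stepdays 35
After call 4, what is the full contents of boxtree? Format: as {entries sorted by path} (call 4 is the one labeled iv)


→ measurebox.asunit(v='-28', u_from='min', u_to='day')
← -7/360
→ chron.yearhop(n='-6')
← 2051-11-13
→ boxtree.dig(p='/drube')
← ok
→ boxtree.jot(p='/drube/sesle', c='tra')
← created
→ boxtree.strike(p='/drube/sesle')
← ok
→ boxtree.strike(p='/drube')
← ok
→ boxtree.jot(p='/kubesa', c='tavel')
← created
→ measurebox.asunit(v='-6137', u_from='KiB', u_to='MiB')
← -6137/1024
→ chron.stepdays(n='35')
← 2051-12-18

Answer: {drube/, drube/sesle=tra, flo=putrabast, flugrist=snumo_ot, to=fada}


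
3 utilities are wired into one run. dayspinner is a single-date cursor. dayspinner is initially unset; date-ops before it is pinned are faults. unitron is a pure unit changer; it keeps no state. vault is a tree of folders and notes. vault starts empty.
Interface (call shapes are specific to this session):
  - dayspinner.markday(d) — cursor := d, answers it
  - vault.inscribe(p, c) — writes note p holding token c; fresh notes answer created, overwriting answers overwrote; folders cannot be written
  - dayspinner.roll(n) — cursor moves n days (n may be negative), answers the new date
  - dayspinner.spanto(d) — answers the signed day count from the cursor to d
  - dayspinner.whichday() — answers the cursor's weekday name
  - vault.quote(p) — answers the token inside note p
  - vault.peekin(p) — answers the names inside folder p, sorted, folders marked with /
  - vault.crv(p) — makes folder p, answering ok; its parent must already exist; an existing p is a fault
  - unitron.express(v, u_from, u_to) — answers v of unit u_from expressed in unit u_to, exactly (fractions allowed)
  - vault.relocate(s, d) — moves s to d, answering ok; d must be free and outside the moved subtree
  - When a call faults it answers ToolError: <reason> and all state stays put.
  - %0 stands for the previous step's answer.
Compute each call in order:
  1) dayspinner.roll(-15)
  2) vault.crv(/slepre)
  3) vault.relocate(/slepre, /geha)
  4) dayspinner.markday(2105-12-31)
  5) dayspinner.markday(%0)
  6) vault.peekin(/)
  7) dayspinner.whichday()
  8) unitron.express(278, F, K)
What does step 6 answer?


Answer: [geha/]

Derivation:
→ dayspinner.roll(n=-15)
← ToolError: no date set
→ vault.crv(p=/slepre)
← ok
→ vault.relocate(s=/slepre, d=/geha)
← ok
→ dayspinner.markday(d=2105-12-31)
← 2105-12-31
→ dayspinner.markday(d=%0)
← 2105-12-31
→ vault.peekin(p=/)
← [geha/]
→ dayspinner.whichday()
← Thursday
→ unitron.express(v=278, u_from=F, u_to=K)
← 24589/60


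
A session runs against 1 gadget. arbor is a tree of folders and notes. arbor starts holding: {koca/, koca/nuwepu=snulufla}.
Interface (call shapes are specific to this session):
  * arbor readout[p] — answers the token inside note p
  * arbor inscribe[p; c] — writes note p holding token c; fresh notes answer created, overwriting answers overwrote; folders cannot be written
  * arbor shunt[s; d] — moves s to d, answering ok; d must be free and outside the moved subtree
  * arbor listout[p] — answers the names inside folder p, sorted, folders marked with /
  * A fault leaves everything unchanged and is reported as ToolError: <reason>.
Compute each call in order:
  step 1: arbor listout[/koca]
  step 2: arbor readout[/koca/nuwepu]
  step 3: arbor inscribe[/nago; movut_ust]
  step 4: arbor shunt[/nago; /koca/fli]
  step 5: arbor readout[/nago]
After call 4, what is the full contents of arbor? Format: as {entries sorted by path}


Answer: {koca/, koca/fli=movut_ust, koca/nuwepu=snulufla}

Derivation:
Invoking arbor listout with p: /koca, and observe [nuwepu].
Then arbor readout with p: /koca/nuwepu, yielding snulufla.
Using arbor inscribe with p: /nago, c: movut_ust, which returns created.
Next I call arbor shunt with s: /nago, d: /koca/fli, giving ok.
Invoking arbor readout with p: /nago, and see ToolError: not found.


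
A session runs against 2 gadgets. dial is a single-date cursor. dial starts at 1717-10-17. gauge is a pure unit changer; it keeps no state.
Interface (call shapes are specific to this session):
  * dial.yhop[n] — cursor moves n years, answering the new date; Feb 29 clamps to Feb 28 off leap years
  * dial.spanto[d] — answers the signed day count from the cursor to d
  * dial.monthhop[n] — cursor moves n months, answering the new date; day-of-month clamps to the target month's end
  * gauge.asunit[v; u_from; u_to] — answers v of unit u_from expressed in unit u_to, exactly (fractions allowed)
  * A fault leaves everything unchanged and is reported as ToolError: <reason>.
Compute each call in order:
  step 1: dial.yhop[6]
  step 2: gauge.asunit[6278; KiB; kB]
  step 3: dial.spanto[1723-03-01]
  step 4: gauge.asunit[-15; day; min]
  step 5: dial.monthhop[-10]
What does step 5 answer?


Answer: 1722-12-17

Derivation:
>>> yhop n='6'
[out] 1723-10-17
>>> asunit v='6278' u_from='KiB' u_to='kB'
[out] 803584/125
>>> spanto d='1723-03-01'
[out] -230
>>> asunit v='-15' u_from='day' u_to='min'
[out] -21600
>>> monthhop n='-10'
[out] 1722-12-17


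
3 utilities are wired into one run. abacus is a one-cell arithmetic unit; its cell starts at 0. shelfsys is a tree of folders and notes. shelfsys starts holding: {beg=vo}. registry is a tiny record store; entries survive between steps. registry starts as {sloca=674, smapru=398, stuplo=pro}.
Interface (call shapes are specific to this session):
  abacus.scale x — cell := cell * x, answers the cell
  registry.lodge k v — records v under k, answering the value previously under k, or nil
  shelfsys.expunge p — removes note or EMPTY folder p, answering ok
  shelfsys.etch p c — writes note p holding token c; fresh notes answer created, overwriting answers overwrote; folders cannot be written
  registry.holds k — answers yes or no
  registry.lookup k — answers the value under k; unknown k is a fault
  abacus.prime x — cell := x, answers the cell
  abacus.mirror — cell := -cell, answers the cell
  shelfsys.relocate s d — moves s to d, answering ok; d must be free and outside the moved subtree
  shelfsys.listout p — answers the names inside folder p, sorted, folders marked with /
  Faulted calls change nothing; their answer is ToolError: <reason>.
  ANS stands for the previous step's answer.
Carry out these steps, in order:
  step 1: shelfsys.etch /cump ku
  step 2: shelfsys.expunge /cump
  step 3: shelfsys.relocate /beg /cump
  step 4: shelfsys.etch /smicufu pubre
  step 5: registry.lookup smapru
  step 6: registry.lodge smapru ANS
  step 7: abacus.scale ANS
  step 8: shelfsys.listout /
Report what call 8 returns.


Answer: [cump, smicufu]

Derivation:
> shelfsys.etch p=/cump c=ku
[out] created
> shelfsys.expunge p=/cump
[out] ok
> shelfsys.relocate s=/beg d=/cump
[out] ok
> shelfsys.etch p=/smicufu c=pubre
[out] created
> registry.lookup k=smapru
[out] 398
> registry.lodge k=smapru v=ANS
[out] 398
> abacus.scale x=ANS
[out] 0
> shelfsys.listout p=/
[out] [cump, smicufu]


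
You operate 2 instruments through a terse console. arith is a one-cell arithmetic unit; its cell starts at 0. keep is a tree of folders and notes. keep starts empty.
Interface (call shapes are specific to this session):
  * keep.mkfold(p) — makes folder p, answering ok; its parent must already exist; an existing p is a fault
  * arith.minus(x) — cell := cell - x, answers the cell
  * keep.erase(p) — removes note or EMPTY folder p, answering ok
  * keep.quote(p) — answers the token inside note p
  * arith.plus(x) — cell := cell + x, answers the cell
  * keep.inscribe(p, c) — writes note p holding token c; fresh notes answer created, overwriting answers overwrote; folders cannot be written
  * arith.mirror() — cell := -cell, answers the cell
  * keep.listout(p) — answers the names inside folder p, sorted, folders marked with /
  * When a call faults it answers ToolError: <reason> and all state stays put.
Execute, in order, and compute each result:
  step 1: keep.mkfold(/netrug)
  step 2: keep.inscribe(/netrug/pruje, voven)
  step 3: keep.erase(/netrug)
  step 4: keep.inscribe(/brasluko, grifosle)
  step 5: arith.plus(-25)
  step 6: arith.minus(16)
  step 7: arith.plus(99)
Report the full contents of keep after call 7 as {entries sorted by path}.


CALL keep.mkfold[p→/netrug]
RET  ok
CALL keep.inscribe[p→/netrug/pruje; c→voven]
RET  created
CALL keep.erase[p→/netrug]
RET  ToolError: not empty
CALL keep.inscribe[p→/brasluko; c→grifosle]
RET  created
CALL arith.plus[x→-25]
RET  -25
CALL arith.minus[x→16]
RET  -41
CALL arith.plus[x→99]
RET  58

Answer: {brasluko=grifosle, netrug/, netrug/pruje=voven}


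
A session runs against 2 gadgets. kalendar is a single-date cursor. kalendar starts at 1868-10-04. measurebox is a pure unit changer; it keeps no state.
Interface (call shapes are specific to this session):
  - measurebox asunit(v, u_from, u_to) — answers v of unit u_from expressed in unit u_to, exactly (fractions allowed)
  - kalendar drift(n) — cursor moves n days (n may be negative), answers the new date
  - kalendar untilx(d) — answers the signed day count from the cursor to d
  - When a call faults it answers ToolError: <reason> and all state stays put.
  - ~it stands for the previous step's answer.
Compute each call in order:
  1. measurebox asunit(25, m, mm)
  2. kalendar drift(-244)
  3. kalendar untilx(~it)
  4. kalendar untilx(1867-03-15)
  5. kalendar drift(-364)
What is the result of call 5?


>>> measurebox asunit v=25 u_from=m u_to=mm
:: 25000
>>> kalendar drift n=-244
:: 1868-02-03
>>> kalendar untilx d=~it
:: 0
>>> kalendar untilx d=1867-03-15
:: -325
>>> kalendar drift n=-364
:: 1867-02-04

Answer: 1867-02-04


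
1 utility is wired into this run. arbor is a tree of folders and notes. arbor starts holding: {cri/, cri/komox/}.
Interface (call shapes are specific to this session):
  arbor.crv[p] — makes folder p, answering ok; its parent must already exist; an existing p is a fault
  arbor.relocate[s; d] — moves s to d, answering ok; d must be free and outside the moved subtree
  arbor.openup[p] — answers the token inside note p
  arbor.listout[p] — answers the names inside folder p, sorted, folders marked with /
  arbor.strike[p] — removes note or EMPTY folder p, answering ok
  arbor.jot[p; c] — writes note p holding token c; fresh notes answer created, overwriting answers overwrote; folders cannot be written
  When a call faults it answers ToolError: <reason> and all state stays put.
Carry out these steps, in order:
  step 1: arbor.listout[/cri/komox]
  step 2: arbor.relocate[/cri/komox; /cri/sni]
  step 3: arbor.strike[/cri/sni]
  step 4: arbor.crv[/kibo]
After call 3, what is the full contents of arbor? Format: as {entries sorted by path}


Do: arbor.listout[p→/cri/komox]
See: []
Do: arbor.relocate[s→/cri/komox; d→/cri/sni]
See: ok
Do: arbor.strike[p→/cri/sni]
See: ok
Do: arbor.crv[p→/kibo]
See: ok

Answer: {cri/}


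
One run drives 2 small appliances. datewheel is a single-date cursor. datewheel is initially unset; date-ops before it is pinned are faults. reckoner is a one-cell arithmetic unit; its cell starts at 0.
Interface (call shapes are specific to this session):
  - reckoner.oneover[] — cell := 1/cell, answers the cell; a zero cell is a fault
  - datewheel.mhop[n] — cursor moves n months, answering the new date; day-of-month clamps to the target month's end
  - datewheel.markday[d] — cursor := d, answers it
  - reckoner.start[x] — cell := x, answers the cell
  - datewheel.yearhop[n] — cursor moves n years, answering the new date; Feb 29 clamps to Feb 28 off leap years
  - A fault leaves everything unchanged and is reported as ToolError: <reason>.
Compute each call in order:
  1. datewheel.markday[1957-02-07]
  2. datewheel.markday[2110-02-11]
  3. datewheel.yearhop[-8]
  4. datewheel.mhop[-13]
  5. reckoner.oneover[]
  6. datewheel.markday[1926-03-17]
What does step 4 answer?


[in] datewheel.markday d→1957-02-07
[out] 1957-02-07
[in] datewheel.markday d→2110-02-11
[out] 2110-02-11
[in] datewheel.yearhop n→-8
[out] 2102-02-11
[in] datewheel.mhop n→-13
[out] 2101-01-11
[in] reckoner.oneover
[out] ToolError: reciprocal of zero
[in] datewheel.markday d→1926-03-17
[out] 1926-03-17

Answer: 2101-01-11


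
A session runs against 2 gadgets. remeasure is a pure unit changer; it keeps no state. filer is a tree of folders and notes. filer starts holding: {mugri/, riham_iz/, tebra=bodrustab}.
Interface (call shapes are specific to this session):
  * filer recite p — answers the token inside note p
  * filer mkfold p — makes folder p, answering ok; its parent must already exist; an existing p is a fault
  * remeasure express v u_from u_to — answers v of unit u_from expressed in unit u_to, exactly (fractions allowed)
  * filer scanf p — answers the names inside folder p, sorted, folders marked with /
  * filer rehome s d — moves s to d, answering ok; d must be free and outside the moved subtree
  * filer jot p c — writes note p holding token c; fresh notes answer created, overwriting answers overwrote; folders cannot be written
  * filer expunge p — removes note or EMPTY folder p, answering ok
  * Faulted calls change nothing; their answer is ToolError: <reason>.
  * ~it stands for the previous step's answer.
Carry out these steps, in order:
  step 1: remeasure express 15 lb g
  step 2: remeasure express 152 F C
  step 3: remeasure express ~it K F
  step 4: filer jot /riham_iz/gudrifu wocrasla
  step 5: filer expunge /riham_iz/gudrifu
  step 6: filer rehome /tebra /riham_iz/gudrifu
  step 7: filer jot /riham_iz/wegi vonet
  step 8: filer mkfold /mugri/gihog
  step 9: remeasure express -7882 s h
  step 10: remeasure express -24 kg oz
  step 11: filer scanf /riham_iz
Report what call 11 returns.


Answer: [gudrifu, wegi]

Derivation:
I call remeasure express(v→15, u_from→lb, u_to→g), → 136077711/20000.
I try remeasure express(v→152, u_from→F, u_to→C), and get 200/3.
I try remeasure express(v→~it, u_from→K, u_to→F), and get -33967/100.
Then filer jot(p→/riham_iz/gudrifu, c→wocrasla), which returns created.
I invoke filer expunge(p→/riham_iz/gudrifu), → ok.
Calling filer rehome(s→/tebra, d→/riham_iz/gudrifu), and get ok.
I try filer jot(p→/riham_iz/wegi, c→vonet), giving created.
I call filer mkfold(p→/mugri/gihog), yielding ok.
I try remeasure express(v→-7882, u_from→s, u_to→h), giving -3941/1800.
Now I run remeasure express(v→-24, u_from→kg, u_to→oz), and observe -38400000000/45359237.
Using filer scanf(p→/riham_iz): [gudrifu, wegi].


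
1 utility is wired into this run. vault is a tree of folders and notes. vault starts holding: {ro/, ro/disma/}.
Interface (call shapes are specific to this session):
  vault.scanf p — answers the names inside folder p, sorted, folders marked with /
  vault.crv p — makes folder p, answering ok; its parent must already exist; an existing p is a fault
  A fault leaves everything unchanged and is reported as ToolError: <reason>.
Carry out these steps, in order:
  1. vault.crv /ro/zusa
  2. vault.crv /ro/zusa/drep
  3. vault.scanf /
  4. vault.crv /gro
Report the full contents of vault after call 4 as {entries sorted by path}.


→ crv(p: /ro/zusa)
← ok
→ crv(p: /ro/zusa/drep)
← ok
→ scanf(p: /)
← [ro/]
→ crv(p: /gro)
← ok

Answer: {gro/, ro/, ro/disma/, ro/zusa/, ro/zusa/drep/}


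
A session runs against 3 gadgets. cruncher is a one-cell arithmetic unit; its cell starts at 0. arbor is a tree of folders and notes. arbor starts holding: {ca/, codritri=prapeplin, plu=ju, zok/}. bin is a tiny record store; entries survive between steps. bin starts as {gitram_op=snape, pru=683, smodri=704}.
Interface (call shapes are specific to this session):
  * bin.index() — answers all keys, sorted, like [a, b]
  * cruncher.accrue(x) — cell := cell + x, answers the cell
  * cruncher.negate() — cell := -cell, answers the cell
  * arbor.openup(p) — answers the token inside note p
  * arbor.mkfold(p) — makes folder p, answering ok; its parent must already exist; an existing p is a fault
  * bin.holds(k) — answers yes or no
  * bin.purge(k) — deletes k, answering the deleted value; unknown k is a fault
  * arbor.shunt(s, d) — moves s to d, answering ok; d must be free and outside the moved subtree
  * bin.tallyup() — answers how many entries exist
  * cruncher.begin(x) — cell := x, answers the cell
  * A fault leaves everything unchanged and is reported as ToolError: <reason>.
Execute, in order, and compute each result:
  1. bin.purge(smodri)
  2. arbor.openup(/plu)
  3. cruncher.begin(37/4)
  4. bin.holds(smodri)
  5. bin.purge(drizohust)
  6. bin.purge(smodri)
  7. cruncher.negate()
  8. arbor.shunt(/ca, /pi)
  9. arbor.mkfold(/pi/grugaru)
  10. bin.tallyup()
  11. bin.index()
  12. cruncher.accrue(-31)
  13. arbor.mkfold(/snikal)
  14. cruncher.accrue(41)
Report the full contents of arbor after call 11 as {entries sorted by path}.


Answer: {codritri=prapeplin, pi/, pi/grugaru/, plu=ju, zok/}

Derivation:
Invoking purge with k='smodri': 704.
Calling openup with p='/plu', giving ju.
Then begin with x='37/4', and observe 37/4.
Using holds with k='smodri', → no.
I try purge with k='drizohust', and observe ToolError: no such key drizohust.
Calling purge with k='smodri', which returns ToolError: no such key smodri.
I use negate(): -37/4.
Using shunt with s='/ca', d='/pi', and get ok.
Then mkfold with p='/pi/grugaru', yielding ok.
I try tallyup, giving 2.
I run index(), giving [gitram_op, pru].
Calling accrue with x='-31', giving -161/4.
I run mkfold with p='/snikal', yielding ok.
Invoking accrue with x='41', yielding 3/4.


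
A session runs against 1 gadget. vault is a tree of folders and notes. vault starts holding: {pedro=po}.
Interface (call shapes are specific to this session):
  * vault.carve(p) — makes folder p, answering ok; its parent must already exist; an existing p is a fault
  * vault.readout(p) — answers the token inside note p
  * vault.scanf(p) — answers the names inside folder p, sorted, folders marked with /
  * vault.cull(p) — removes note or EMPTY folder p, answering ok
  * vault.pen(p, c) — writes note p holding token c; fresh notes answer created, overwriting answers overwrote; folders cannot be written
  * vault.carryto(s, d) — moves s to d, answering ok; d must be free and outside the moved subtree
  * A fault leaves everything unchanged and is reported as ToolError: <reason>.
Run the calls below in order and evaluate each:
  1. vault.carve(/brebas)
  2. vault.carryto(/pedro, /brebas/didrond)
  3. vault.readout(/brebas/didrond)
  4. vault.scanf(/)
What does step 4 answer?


>>> vault.carve p='/brebas'
[out] ok
>>> vault.carryto s='/pedro' d='/brebas/didrond'
[out] ok
>>> vault.readout p='/brebas/didrond'
[out] po
>>> vault.scanf p='/'
[out] [brebas/]

Answer: [brebas/]


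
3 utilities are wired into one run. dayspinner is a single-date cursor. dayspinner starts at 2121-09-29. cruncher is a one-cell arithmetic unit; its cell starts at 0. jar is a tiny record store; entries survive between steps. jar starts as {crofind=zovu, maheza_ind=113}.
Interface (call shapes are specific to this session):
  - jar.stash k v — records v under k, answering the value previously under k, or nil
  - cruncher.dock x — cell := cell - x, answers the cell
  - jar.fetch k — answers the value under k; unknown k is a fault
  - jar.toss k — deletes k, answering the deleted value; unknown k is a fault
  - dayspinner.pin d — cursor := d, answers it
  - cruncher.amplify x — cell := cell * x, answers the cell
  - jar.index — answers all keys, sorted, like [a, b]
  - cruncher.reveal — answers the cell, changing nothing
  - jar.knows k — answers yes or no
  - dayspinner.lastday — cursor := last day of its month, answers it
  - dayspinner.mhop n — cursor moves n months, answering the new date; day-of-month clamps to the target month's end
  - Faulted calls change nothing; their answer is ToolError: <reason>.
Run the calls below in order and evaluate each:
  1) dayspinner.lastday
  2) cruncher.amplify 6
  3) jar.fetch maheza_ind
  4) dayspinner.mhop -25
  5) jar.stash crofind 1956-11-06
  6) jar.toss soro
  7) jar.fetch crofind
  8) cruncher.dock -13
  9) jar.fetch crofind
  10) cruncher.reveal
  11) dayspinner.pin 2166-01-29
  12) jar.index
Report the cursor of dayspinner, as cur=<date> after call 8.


→ dayspinner.lastday()
← 2121-09-30
→ cruncher.amplify(x→6)
← 0
→ jar.fetch(k→maheza_ind)
← 113
→ dayspinner.mhop(n→-25)
← 2119-08-30
→ jar.stash(k→crofind, v→1956-11-06)
← zovu
→ jar.toss(k→soro)
← ToolError: no such key soro
→ jar.fetch(k→crofind)
← 1956-11-06
→ cruncher.dock(x→-13)
← 13
→ jar.fetch(k→crofind)
← 1956-11-06
→ cruncher.reveal()
← 13
→ dayspinner.pin(d→2166-01-29)
← 2166-01-29
→ jar.index()
← [crofind, maheza_ind]

Answer: cur=2119-08-30


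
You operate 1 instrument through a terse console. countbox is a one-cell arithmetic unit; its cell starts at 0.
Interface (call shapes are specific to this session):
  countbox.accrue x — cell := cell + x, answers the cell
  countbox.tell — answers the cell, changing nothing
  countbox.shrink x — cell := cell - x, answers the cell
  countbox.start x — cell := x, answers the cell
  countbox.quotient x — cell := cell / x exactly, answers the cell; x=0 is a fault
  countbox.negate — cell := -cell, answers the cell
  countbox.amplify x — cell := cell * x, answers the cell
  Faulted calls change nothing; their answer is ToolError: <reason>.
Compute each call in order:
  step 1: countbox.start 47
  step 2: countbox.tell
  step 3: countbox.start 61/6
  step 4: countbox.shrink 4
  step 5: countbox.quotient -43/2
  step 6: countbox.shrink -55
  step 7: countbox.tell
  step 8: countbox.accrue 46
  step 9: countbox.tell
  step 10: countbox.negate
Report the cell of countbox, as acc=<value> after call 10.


Answer: acc=-12992/129

Derivation:
Act: countbox.start[x: 47]
Obs: 47
Act: countbox.tell[]
Obs: 47
Act: countbox.start[x: 61/6]
Obs: 61/6
Act: countbox.shrink[x: 4]
Obs: 37/6
Act: countbox.quotient[x: -43/2]
Obs: -37/129
Act: countbox.shrink[x: -55]
Obs: 7058/129
Act: countbox.tell[]
Obs: 7058/129
Act: countbox.accrue[x: 46]
Obs: 12992/129
Act: countbox.tell[]
Obs: 12992/129
Act: countbox.negate[]
Obs: -12992/129


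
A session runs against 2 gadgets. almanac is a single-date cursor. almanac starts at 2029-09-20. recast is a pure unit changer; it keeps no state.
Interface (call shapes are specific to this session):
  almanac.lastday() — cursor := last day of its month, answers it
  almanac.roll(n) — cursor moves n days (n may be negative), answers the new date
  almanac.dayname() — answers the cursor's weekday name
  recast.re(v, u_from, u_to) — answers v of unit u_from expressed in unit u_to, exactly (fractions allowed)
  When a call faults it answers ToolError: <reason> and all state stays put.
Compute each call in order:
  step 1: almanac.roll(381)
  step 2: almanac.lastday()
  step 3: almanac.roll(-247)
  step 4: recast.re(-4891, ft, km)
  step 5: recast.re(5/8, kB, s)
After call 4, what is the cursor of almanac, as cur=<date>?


> almanac.roll 381
[out] 2030-10-06
> almanac.lastday
[out] 2030-10-31
> almanac.roll -247
[out] 2030-02-26
> recast.re -4891 ft km
[out] -1863471/1250000
> recast.re 5/8 kB s
[out] ToolError: incompatible units

Answer: cur=2030-02-26


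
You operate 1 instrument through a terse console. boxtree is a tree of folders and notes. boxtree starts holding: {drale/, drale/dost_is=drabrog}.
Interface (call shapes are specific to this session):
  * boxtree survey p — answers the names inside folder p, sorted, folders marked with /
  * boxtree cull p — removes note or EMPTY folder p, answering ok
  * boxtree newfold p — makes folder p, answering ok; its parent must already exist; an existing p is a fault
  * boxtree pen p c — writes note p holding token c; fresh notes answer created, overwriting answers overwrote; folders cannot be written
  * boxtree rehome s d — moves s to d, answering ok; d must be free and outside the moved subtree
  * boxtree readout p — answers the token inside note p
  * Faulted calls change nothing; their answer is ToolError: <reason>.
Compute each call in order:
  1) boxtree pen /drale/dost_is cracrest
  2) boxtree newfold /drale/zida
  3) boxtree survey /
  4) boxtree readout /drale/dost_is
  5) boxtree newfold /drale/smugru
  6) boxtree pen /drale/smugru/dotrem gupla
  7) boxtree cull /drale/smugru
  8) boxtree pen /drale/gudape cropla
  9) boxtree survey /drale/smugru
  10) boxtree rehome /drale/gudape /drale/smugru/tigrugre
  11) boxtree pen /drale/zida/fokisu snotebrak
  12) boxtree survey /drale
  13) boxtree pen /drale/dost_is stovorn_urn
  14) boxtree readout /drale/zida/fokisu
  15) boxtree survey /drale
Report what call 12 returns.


Answer: [dost_is, smugru/, zida/]

Derivation:
Now I run boxtree pen on p→/drale/dost_is, c→cracrest, and get overwrote.
I invoke boxtree newfold on p→/drale/zida, and observe ok.
Using boxtree survey on p→/, yielding [drale/].
Then boxtree readout on p→/drale/dost_is, yielding cracrest.
I run boxtree newfold on p→/drale/smugru, which returns ok.
I use boxtree pen on p→/drale/smugru/dotrem, c→gupla, and observe created.
Invoking boxtree cull on p→/drale/smugru, yielding ToolError: not empty.
Then boxtree pen on p→/drale/gudape, c→cropla, and observe created.
Calling boxtree survey on p→/drale/smugru, and observe [dotrem].
Calling boxtree rehome on s→/drale/gudape, d→/drale/smugru/tigrugre, giving ok.
I use boxtree pen on p→/drale/zida/fokisu, c→snotebrak, and see created.
I use boxtree survey on p→/drale, giving [dost_is, smugru/, zida/].
I run boxtree pen on p→/drale/dost_is, c→stovorn_urn, — result: overwrote.
Then boxtree readout on p→/drale/zida/fokisu, yielding snotebrak.
Invoking boxtree survey on p→/drale, and get [dost_is, smugru/, zida/].


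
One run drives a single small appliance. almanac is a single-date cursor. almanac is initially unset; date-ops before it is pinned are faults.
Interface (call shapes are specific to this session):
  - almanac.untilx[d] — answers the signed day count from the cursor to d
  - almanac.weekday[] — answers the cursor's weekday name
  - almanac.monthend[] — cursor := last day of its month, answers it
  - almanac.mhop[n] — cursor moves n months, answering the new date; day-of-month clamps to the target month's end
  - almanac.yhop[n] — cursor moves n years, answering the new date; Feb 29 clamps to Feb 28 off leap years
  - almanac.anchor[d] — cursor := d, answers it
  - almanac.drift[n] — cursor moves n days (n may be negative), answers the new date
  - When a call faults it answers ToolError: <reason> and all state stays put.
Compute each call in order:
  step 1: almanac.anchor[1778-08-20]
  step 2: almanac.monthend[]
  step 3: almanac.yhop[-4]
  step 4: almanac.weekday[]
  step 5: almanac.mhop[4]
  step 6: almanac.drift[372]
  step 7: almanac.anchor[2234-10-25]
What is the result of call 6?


Answer: 1776-01-07

Derivation:
> almanac.anchor d='1778-08-20'
[out] 1778-08-20
> almanac.monthend
[out] 1778-08-31
> almanac.yhop n='-4'
[out] 1774-08-31
> almanac.weekday
[out] Wednesday
> almanac.mhop n='4'
[out] 1774-12-31
> almanac.drift n='372'
[out] 1776-01-07
> almanac.anchor d='2234-10-25'
[out] 2234-10-25


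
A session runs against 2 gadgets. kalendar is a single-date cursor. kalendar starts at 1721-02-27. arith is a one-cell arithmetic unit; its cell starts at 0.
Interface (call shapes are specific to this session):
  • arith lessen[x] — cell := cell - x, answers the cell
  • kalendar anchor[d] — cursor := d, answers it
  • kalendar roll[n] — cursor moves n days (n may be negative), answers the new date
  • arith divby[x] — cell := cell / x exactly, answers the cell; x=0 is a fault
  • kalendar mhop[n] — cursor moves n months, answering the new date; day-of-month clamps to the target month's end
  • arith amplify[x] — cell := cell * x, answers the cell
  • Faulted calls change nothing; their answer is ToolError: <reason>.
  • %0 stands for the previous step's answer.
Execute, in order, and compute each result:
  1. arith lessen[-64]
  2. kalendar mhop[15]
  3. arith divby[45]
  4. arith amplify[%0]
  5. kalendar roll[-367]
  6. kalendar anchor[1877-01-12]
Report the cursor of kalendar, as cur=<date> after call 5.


-- 1. arith lessen(x→-64) -> 64
-- 2. kalendar mhop(n→15) -> 1722-05-27
-- 3. arith divby(x→45) -> 64/45
-- 4. arith amplify(x→%0) -> 4096/2025
-- 5. kalendar roll(n→-367) -> 1721-05-25
-- 6. kalendar anchor(d→1877-01-12) -> 1877-01-12

Answer: cur=1721-05-25


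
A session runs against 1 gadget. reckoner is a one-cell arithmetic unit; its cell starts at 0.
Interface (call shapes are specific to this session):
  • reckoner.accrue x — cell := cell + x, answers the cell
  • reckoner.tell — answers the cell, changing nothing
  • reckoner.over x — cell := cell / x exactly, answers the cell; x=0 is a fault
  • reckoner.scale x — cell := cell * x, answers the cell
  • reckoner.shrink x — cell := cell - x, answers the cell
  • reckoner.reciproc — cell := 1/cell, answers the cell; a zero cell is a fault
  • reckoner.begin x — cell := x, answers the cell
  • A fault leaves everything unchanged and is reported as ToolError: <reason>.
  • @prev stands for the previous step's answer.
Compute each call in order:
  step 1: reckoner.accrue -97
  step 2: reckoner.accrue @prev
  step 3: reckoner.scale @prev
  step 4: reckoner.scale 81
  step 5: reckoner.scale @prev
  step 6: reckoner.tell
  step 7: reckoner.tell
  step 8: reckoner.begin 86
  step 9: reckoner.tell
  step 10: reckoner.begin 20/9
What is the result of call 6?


Answer: 9293449802256

Derivation:
% reckoner.accrue -97
  -97
% reckoner.accrue @prev
  -194
% reckoner.scale @prev
  37636
% reckoner.scale 81
  3048516
% reckoner.scale @prev
  9293449802256
% reckoner.tell
  9293449802256
% reckoner.tell
  9293449802256
% reckoner.begin 86
  86
% reckoner.tell
  86
% reckoner.begin 20/9
  20/9


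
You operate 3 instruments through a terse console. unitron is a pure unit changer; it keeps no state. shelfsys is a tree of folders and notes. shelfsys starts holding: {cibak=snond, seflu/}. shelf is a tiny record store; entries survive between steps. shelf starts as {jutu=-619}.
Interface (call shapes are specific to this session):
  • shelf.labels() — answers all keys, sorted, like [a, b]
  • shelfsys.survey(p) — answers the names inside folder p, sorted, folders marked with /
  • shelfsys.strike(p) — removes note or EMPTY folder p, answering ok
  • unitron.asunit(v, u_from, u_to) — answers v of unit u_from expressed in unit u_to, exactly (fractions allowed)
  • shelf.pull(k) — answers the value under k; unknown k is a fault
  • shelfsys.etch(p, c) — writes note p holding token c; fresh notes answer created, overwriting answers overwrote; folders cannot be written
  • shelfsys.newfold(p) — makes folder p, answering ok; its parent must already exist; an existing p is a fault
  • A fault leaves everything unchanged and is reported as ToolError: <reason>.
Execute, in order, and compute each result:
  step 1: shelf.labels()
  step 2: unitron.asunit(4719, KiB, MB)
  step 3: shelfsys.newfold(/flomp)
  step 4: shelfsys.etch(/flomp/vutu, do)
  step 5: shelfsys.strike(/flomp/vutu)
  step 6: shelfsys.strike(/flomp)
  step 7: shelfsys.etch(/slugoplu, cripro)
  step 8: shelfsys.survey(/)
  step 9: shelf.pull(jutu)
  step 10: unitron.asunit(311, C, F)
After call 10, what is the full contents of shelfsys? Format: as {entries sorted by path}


Using shelf.labels, and see [jutu].
I run unitron.asunit(v=4719, u_from=KiB, u_to=MB), yielding 75504/15625.
Invoking shelfsys.newfold(p=/flomp), and observe ok.
Calling shelfsys.etch(p=/flomp/vutu, c=do), → created.
Then shelfsys.strike(p=/flomp/vutu), — result: ok.
I run shelfsys.strike(p=/flomp), yielding ok.
Invoking shelfsys.etch(p=/slugoplu, c=cripro), — result: created.
Next I call shelfsys.survey(p=/), → [cibak, seflu/, slugoplu].
Next I call shelf.pull(k=jutu): -619.
I run unitron.asunit(v=311, u_from=C, u_to=F), which returns 2959/5.

Answer: {cibak=snond, seflu/, slugoplu=cripro}
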